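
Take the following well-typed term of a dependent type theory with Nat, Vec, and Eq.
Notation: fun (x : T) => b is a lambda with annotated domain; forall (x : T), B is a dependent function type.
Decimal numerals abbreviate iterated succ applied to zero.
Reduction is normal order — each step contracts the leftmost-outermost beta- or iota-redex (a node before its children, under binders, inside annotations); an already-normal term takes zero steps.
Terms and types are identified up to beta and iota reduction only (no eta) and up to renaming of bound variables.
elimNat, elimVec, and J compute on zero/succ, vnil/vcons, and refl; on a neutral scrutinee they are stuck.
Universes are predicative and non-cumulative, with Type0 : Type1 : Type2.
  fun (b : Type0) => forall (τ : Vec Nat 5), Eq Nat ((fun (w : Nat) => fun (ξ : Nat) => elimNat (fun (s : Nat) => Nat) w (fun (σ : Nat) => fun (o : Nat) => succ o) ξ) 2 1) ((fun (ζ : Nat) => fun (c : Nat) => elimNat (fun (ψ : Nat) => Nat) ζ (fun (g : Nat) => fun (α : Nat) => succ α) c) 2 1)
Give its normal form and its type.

resulting normal form:
  fun (b : Type0) => forall (τ : Vec Nat 5), Eq Nat 3 3
type:
  forall (b : Type0), Type0


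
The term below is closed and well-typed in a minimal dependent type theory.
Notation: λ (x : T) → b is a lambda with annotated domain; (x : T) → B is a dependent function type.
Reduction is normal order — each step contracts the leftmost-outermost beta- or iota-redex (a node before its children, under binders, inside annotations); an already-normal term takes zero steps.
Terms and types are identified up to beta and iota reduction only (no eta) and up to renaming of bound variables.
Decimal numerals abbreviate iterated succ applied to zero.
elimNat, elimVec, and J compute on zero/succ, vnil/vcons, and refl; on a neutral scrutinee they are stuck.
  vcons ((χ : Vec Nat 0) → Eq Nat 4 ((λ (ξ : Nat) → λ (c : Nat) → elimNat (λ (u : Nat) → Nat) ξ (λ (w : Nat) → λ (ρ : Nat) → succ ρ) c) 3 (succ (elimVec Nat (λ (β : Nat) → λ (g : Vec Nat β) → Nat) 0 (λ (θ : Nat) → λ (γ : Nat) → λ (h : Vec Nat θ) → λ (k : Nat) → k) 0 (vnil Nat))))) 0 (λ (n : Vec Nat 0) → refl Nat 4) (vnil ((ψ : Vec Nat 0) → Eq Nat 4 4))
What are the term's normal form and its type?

reduced normal form:
  vcons ((χ : Vec Nat 0) → Eq Nat 4 4) 0 (λ (ξ : Vec Nat 0) → refl Nat 4) (vnil ((c : Vec Nat 0) → Eq Nat 4 4))
the term's type:
  Vec ((χ : Vec Nat 0) → Eq Nat 4 4) 1
observation: 7 normal-order steps separate the term from its normal form.


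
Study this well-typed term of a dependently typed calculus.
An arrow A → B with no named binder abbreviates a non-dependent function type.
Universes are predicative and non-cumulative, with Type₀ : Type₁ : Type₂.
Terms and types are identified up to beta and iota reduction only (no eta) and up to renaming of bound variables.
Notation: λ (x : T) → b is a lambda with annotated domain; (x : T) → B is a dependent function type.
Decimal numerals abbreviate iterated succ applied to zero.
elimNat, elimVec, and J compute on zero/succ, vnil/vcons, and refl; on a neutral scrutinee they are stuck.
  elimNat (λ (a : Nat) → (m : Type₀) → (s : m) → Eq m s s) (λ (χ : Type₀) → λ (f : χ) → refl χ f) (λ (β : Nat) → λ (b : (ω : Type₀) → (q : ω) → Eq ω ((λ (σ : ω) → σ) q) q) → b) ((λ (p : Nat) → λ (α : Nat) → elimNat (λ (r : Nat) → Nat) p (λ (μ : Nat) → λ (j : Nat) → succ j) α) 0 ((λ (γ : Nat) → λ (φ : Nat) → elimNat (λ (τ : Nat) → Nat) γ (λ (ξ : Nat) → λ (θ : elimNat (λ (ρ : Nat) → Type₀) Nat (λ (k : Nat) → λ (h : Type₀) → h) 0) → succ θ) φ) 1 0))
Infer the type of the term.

the term's type:
  (a : Type₀) → (m : a) → Eq a m m


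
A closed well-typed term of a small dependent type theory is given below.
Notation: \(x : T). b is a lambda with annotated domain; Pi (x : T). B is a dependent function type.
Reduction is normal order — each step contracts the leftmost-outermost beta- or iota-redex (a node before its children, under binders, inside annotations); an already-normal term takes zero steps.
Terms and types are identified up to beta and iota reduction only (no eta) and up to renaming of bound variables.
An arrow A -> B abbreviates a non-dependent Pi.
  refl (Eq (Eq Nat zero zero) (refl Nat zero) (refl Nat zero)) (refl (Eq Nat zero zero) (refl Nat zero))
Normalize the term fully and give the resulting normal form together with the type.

resulting normal form:
  refl (Eq (Eq Nat zero zero) (refl Nat zero) (refl Nat zero)) (refl (Eq Nat zero zero) (refl Nat zero))
the term's type:
  Eq (Eq (Eq Nat zero zero) (refl Nat zero) (refl Nat zero)) (refl (Eq Nat zero zero) (refl Nat zero)) (refl (Eq Nat zero zero) (refl Nat zero))


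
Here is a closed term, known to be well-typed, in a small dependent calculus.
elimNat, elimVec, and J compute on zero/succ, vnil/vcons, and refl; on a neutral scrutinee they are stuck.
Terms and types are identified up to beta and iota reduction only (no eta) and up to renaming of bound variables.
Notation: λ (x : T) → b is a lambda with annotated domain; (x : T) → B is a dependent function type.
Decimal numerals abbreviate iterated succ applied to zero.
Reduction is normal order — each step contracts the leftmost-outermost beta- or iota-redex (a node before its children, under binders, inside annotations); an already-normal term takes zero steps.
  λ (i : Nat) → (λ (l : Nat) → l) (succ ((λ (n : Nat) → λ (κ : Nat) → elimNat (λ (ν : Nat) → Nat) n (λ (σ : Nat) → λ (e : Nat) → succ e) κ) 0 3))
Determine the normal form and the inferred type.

reduced normal form:
  λ (i : Nat) → 4
inferred type:
  (i : Nat) → Nat
observation: the leftmost-outermost redex is a beta-redex, and normalization takes 13 steps.


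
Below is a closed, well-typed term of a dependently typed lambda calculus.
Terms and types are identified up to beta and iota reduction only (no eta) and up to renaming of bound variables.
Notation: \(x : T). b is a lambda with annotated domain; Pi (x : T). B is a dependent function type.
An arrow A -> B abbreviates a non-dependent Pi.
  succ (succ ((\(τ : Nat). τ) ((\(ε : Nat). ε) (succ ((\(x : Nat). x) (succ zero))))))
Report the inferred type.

inferred type:
  Nat


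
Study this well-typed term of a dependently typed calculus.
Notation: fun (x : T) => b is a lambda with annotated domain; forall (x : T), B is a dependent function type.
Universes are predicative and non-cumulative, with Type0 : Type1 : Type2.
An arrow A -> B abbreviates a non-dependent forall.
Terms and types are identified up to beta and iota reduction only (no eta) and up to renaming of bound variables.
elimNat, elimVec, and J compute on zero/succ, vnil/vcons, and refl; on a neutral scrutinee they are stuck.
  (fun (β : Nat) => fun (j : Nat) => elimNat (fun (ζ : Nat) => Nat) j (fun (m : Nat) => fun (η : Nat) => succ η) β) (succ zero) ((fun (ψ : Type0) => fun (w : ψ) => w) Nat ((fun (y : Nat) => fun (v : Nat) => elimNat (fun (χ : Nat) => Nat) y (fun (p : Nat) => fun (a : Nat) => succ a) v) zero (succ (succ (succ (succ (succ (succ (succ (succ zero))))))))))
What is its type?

type:
  Nat


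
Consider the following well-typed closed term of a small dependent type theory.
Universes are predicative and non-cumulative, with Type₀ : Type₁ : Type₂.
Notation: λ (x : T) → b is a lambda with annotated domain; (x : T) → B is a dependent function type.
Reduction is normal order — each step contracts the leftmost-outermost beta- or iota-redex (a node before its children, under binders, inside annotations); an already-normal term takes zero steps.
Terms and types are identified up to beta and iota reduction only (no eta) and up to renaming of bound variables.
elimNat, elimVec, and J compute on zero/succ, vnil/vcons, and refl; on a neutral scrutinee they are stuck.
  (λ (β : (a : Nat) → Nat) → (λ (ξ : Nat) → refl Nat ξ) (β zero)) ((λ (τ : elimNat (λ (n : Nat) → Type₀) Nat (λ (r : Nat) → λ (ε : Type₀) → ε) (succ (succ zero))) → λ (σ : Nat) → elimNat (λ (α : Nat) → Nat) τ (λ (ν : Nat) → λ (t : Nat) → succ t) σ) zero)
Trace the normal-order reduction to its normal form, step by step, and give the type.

normal-order reduction:
  (λ (β : (a : Nat) → Nat) → (λ (ξ : Nat) → refl Nat ξ) (β zero)) ((λ (τ : elimNat (λ (n : Nat) → Type₀) Nat (λ (r : Nat) → λ (ε : Type₀) → ε) (succ (succ zero))) → λ (σ : Nat) → elimNat (λ (α : Nat) → Nat) τ (λ (ν : Nat) → λ (t : Nat) → succ t) σ) zero)
  ~> (λ (β : Nat) → refl Nat β) ((λ (a : elimNat (λ (ξ : Nat) → Type₀) Nat (λ (τ : Nat) → λ (n : Type₀) → n) (succ (succ zero))) → λ (r : Nat) → elimNat (λ (ε : Nat) → Nat) a (λ (σ : Nat) → λ (α : Nat) → succ α) r) zero zero)
  ~> refl Nat ((λ (β : elimNat (λ (a : Nat) → Type₀) Nat (λ (ξ : Nat) → λ (τ : Type₀) → τ) (succ (succ zero))) → λ (n : Nat) → elimNat (λ (r : Nat) → Nat) β (λ (ε : Nat) → λ (σ : Nat) → succ σ) n) zero zero)
  ~> refl Nat ((λ (β : Nat) → elimNat (λ (a : Nat) → Nat) zero (λ (ξ : Nat) → λ (τ : Nat) → succ τ) β) zero)
  ~> refl Nat (elimNat (λ (β : Nat) → Nat) zero (λ (a : Nat) → λ (ξ : Nat) → succ ξ) zero)
  ~> refl Nat zero
type:
  Eq Nat zero zero


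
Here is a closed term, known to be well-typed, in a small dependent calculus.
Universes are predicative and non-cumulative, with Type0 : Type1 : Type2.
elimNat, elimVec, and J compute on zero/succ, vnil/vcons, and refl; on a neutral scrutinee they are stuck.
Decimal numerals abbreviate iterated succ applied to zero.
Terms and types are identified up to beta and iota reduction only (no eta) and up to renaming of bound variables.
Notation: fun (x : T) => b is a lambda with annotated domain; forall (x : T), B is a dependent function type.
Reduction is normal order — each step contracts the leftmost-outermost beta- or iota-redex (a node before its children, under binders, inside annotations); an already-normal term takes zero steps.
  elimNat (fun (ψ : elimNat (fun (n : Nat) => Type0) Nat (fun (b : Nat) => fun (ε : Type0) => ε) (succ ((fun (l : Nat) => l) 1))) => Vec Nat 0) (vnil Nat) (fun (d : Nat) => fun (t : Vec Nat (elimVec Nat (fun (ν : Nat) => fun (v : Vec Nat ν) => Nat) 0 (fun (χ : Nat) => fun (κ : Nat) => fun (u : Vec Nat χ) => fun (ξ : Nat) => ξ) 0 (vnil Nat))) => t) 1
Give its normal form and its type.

resulting normal form:
  vnil Nat
type:
  Vec Nat 0


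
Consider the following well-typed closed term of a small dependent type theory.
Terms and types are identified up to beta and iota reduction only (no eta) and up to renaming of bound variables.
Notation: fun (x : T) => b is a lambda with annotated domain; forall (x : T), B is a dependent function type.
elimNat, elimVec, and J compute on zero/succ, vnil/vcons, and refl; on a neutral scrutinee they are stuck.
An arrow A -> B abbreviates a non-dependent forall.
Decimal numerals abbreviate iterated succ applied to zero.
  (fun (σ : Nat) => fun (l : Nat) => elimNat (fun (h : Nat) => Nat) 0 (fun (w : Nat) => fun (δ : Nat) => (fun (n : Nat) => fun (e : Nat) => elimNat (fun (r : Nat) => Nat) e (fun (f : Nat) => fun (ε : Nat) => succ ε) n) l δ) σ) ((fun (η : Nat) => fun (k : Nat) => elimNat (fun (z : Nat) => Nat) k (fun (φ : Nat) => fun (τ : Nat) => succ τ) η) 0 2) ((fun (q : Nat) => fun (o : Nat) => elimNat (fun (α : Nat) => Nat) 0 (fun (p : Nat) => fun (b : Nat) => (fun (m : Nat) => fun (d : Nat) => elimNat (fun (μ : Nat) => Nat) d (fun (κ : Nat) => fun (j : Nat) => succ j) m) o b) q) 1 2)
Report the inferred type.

the term's type:
  Nat


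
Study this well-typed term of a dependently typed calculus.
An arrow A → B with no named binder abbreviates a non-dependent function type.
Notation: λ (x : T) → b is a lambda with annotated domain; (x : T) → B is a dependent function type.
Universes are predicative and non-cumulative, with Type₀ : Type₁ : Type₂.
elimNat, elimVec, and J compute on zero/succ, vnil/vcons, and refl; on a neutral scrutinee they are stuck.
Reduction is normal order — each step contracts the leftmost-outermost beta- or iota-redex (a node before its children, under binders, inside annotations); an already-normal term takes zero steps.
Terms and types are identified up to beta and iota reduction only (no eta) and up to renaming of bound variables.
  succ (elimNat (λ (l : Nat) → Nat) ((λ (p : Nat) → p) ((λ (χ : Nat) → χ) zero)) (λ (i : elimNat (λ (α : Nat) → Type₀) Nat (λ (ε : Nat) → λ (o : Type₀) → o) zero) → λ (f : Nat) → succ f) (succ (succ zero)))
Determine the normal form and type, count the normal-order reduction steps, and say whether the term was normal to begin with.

reduced normal form:
  succ (succ (succ zero))
type:
  Nat
normal-order step count: 9
term was already normal: no
first redex: an elimNat iota-redex


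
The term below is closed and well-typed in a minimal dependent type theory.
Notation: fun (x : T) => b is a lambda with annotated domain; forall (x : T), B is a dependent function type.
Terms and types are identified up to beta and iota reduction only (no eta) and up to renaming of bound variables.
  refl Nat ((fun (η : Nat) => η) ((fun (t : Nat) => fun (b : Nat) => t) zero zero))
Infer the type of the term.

inferred type:
  Eq Nat zero zero


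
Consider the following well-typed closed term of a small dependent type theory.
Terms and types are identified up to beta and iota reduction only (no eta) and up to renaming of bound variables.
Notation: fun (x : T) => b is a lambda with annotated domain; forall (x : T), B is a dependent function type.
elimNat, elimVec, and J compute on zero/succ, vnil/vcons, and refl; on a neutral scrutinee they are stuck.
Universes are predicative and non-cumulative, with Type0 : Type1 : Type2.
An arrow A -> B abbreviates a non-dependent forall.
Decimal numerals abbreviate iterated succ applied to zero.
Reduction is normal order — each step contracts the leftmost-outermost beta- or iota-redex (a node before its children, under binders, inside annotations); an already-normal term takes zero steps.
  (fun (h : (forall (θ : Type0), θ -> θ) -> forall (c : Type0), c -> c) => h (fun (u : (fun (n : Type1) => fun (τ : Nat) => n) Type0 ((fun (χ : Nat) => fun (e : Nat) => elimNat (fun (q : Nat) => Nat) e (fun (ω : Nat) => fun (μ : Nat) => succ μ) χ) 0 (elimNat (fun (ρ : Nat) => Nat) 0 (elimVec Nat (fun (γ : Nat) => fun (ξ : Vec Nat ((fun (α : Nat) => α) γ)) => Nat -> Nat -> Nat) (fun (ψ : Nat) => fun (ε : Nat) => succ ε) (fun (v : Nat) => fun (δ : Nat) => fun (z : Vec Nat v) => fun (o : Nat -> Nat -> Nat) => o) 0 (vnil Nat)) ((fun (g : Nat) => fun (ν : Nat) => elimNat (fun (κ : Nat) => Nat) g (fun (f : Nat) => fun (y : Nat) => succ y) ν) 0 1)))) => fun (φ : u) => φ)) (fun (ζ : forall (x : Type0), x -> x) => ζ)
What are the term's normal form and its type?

normal form:
  fun (h : Type0) => fun (θ : h) => θ
the term's type:
  forall (h : Type0), h -> h


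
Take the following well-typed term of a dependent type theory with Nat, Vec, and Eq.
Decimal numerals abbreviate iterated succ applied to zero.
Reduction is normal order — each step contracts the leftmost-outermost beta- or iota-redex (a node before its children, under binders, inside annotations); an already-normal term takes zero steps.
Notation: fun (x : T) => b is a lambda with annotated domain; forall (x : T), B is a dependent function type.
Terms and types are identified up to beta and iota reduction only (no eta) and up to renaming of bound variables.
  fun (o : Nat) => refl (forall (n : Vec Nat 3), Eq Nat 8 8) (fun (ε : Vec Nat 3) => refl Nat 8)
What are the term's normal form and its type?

reduced normal form:
  fun (o : Nat) => refl (forall (n : Vec Nat 3), Eq Nat 8 8) (fun (ε : Vec Nat 3) => refl Nat 8)
type:
  forall (o : Nat), Eq (forall (n : Vec Nat 3), Eq Nat 8 8) (fun (ε : Vec Nat 3) => refl Nat 8) (fun (h : Vec Nat 3) => refl Nat 8)
observation: the term is already in normal form.


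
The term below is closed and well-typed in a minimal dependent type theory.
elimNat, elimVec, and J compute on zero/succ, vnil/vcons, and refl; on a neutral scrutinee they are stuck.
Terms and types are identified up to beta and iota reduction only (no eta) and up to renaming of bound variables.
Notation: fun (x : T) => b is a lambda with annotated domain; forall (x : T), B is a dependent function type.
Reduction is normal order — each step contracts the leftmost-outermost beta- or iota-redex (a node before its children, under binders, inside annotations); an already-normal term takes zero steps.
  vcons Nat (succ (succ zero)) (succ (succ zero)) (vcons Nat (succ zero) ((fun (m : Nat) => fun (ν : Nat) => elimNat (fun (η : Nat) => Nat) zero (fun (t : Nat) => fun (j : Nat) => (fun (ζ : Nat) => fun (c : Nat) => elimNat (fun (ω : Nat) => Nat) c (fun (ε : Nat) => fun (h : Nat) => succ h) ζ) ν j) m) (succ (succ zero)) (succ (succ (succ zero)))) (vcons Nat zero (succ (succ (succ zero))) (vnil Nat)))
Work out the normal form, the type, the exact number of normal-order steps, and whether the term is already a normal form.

resulting normal form:
  vcons Nat (succ (succ zero)) (succ (succ zero)) (vcons Nat (succ zero) (succ (succ (succ (succ (succ (succ zero)))))) (vcons Nat zero (succ (succ (succ zero))) (vnil Nat)))
the term's type:
  Vec Nat (succ (succ (succ zero)))
normal-order step count: 33
started in normal form: no
first redex: a beta-redex


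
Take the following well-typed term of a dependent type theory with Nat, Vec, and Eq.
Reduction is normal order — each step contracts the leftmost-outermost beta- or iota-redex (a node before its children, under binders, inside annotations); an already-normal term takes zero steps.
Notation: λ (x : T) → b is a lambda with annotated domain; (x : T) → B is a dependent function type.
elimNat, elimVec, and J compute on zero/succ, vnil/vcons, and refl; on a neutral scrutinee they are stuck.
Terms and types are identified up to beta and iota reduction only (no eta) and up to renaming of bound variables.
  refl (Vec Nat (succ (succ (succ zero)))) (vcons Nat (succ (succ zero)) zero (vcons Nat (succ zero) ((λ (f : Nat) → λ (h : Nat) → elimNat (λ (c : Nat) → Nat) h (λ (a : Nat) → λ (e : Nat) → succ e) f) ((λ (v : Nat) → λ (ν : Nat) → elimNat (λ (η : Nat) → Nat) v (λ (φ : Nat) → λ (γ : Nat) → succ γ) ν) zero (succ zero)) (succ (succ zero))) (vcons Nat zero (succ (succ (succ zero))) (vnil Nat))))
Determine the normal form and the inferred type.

reduced normal form:
  refl (Vec Nat (succ (succ (succ zero)))) (vcons Nat (succ (succ zero)) zero (vcons Nat (succ zero) (succ (succ (succ zero))) (vcons Nat zero (succ (succ (succ zero))) (vnil Nat))))
type:
  Eq (Vec Nat (succ (succ (succ zero)))) (vcons Nat (succ (succ zero)) zero (vcons Nat (succ zero) (succ (succ (succ zero))) (vcons Nat zero (succ (succ (succ zero))) (vnil Nat)))) (vcons Nat (succ (succ zero)) zero (vcons Nat (succ zero) (succ (succ (succ zero))) (vcons Nat zero (succ (succ (succ zero))) (vnil Nat))))


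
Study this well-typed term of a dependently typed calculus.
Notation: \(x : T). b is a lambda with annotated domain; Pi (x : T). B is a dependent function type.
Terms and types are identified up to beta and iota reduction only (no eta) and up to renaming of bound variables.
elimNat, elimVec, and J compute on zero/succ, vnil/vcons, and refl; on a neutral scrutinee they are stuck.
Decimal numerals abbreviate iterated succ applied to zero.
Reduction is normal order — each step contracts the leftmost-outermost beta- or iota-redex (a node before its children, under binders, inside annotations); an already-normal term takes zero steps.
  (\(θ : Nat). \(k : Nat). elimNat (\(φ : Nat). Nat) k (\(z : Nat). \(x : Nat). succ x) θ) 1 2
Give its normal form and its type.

normal form:
  3
type:
  Nat


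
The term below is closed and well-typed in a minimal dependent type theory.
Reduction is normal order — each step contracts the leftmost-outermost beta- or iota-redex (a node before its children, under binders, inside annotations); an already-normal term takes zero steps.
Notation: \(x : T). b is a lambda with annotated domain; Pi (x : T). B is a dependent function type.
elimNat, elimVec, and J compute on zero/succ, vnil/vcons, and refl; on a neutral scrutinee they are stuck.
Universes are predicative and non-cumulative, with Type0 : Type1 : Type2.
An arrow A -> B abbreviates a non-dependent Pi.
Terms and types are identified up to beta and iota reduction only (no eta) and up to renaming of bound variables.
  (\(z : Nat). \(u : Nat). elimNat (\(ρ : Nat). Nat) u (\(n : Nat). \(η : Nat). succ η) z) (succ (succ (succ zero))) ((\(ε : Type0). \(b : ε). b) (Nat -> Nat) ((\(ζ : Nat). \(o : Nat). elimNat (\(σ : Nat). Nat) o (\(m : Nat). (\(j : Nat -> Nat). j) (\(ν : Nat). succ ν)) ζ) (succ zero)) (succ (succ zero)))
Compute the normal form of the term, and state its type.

normal form:
  succ (succ (succ (succ (succ (succ zero)))))
inferred type:
  Nat
observation: 21 normal-order steps normalize the term, beginning with a beta-redex.


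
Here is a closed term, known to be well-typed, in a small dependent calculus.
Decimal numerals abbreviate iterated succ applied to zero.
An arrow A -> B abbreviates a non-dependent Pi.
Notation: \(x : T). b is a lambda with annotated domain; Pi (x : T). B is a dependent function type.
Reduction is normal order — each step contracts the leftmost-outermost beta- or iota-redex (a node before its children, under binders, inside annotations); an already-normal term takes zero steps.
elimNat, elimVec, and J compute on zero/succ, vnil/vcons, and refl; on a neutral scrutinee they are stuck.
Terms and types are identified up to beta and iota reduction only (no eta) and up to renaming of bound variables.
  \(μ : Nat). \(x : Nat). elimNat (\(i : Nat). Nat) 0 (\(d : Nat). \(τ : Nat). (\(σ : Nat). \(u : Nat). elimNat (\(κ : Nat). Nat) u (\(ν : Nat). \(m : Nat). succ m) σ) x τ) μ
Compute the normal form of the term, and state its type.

normal form:
  \(μ : Nat). \(x : Nat). elimNat (\(i : Nat). Nat) 0 (\(d : Nat). \(τ : Nat). elimNat (\(σ : Nat). Nat) τ (\(u : Nat). \(κ : Nat). succ κ) x) μ
the term's type:
  Nat -> Nat -> Nat


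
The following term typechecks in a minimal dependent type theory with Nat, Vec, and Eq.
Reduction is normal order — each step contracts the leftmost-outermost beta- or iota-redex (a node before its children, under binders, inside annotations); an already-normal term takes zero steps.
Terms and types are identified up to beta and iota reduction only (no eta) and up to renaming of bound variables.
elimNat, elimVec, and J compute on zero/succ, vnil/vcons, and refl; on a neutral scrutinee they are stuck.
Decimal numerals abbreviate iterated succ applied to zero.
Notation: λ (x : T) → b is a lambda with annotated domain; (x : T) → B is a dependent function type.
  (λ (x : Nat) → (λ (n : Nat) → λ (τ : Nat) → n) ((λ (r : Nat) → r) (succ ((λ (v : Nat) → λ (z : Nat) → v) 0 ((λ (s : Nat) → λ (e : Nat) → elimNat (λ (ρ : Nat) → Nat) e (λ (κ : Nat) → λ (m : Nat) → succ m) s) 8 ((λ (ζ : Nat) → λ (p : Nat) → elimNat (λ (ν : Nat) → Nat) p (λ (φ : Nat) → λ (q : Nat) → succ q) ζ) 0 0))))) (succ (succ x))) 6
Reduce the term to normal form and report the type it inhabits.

resulting normal form:
  1
inferred type:
  Nat
observation: 6 normal-order steps normalize the term, beginning with a beta-redex.


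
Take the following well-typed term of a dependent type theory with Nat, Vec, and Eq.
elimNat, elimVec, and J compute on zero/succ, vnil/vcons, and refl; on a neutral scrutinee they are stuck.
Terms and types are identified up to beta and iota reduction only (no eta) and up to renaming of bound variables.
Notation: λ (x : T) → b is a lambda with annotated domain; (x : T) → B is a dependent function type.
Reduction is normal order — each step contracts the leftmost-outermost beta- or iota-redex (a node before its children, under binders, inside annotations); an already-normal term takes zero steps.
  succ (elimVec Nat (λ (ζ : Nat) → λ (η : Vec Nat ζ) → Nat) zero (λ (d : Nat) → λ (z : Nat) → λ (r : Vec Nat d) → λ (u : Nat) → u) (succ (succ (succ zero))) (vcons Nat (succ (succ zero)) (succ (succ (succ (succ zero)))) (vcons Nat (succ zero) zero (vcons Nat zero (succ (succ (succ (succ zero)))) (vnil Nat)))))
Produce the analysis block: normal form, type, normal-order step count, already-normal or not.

resulting normal form:
  succ zero
the term's type:
  Nat
steps to reach normal form (normal order): 16
already normal: no
first redex: an elimVec iota-redex


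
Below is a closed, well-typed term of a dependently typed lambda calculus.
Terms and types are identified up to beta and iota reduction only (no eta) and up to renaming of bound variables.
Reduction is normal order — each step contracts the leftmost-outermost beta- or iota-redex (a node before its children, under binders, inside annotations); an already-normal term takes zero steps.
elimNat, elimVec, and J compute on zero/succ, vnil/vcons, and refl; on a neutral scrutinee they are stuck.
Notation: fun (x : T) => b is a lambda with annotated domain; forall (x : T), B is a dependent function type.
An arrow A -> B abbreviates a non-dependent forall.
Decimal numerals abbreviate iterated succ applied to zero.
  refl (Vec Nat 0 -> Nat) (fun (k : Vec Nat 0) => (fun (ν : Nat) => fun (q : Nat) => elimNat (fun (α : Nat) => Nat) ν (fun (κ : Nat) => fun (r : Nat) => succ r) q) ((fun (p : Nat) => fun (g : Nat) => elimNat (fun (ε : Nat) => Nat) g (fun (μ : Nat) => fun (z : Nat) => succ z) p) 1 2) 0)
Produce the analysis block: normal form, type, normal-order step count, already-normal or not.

resulting normal form:
  refl (Vec Nat 0 -> Nat) (fun (k : Vec Nat 0) => 3)
inferred type:
  Eq (Vec Nat 0 -> Nat) (fun (k : Vec Nat 0) => 3) (fun (ν : Vec Nat 0) => 3)
steps to reach normal form (normal order): 9
started in normal form: no
first redex: a beta-redex


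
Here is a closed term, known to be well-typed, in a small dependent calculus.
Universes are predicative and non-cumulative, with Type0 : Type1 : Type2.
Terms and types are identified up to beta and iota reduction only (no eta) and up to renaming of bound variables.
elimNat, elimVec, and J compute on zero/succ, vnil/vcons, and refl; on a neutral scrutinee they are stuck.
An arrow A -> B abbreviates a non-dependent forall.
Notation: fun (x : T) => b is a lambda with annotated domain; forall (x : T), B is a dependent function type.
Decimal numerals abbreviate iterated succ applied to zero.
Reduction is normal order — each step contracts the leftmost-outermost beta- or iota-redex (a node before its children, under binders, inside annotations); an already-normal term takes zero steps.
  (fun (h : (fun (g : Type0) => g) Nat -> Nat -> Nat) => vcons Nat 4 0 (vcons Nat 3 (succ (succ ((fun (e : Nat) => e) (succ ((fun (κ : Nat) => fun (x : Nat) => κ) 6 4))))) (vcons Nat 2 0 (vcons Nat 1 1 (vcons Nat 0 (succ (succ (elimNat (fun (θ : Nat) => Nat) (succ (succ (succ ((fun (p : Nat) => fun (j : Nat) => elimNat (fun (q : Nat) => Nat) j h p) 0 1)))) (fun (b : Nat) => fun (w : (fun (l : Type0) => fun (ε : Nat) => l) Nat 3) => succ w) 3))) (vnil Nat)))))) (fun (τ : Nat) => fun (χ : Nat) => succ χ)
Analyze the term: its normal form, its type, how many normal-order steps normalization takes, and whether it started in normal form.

resulting normal form:
  vcons Nat 4 0 (vcons Nat 3 9 (vcons Nat 2 0 (vcons Nat 1 1 (vcons Nat 0 9 (vnil Nat)))))
type:
  Vec Nat 5
steps to reach normal form (normal order): 17
term was already normal: no
first contracted redex: a beta-redex


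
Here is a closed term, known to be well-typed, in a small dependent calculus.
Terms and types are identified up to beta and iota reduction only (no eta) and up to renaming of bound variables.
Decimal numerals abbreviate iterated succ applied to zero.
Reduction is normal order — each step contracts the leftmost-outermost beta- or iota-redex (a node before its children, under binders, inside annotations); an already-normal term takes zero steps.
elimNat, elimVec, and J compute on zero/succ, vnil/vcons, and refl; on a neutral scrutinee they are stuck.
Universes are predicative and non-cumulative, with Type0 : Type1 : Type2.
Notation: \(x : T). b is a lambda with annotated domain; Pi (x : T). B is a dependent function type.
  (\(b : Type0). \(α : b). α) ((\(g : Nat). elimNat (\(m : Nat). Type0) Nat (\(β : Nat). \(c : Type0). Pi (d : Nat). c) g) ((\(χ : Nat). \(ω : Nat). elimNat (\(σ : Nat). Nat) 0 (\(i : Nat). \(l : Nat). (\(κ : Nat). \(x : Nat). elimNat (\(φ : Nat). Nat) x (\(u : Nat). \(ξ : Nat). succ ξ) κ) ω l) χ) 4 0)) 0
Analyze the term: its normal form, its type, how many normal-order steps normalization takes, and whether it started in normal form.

resulting normal form:
  0
inferred type:
  Nat
steps to reach normal form (normal order): 2
already normal: no
first contracted redex: a beta-redex


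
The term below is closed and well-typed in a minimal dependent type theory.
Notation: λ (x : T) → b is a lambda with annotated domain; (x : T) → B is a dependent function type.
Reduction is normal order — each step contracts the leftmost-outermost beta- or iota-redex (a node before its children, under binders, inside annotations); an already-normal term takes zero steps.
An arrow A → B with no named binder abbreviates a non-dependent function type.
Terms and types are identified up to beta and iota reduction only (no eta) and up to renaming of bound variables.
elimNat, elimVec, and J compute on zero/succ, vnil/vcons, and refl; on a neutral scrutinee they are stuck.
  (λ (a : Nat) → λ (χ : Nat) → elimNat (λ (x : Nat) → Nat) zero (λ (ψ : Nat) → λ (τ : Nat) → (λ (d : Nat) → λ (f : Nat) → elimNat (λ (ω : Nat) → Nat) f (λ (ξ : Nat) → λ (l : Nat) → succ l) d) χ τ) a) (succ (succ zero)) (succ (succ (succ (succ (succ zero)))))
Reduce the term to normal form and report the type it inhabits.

normal form:
  succ (succ (succ (succ (succ (succ (succ (succ (succ (succ zero)))))))))
inferred type:
  Nat
observation: the leftmost-outermost redex is a beta-redex, and normalization takes 45 steps.


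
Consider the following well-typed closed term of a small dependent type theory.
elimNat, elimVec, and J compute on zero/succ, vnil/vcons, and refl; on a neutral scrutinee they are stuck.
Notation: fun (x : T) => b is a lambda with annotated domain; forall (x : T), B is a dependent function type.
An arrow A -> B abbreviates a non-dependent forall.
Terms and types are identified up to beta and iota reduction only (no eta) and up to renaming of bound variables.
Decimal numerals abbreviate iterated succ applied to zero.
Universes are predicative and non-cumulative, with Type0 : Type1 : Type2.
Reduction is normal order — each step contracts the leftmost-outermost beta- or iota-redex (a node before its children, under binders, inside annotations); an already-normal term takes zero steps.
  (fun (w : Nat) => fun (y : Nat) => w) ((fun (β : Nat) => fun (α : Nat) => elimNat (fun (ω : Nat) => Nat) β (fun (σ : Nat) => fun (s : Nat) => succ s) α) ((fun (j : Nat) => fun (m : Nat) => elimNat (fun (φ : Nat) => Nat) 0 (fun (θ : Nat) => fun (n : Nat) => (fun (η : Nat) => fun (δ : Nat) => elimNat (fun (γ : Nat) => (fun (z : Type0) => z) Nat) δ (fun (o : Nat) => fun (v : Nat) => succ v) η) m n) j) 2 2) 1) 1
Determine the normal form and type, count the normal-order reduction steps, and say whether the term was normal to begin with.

resulting normal form:
  5
inferred type:
  Nat
steps to reach normal form (normal order): 35
term was already normal: no
first contracted redex: a beta-redex


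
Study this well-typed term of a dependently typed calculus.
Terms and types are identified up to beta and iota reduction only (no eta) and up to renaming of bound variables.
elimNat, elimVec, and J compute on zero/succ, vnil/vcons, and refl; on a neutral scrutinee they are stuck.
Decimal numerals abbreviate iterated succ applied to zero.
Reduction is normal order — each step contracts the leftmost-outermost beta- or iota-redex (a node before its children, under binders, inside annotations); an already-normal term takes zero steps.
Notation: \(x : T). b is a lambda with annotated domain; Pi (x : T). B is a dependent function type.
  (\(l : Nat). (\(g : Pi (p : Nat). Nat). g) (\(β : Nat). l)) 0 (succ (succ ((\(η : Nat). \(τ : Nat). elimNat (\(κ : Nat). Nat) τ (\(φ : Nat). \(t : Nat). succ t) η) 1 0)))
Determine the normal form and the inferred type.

normal form:
  0
type:
  Nat
observation: normalization takes exactly 3 steps under the normal-order strategy.


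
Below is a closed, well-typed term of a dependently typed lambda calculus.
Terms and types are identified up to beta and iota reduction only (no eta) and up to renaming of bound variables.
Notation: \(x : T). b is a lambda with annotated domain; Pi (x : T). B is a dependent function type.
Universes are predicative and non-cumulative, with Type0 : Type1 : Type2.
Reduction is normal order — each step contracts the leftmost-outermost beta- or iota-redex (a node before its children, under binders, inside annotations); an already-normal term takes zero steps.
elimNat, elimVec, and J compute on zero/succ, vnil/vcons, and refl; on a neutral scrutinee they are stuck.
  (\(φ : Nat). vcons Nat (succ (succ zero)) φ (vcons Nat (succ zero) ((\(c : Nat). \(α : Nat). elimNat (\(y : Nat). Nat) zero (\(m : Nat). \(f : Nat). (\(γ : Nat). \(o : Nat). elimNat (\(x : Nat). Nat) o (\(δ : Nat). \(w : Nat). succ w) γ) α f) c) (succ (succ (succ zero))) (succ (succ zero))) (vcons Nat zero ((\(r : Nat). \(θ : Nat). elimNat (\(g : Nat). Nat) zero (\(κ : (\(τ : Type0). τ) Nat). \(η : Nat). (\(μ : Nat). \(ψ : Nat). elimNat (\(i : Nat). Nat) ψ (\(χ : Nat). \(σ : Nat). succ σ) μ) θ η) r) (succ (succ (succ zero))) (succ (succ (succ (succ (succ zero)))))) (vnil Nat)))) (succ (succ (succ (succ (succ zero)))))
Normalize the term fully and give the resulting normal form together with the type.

reduced normal form:
  vcons Nat (succ (succ zero)) (succ (succ (succ (succ (succ zero))))) (vcons Nat (succ zero) (succ (succ (succ (succ (succ (succ zero)))))) (vcons Nat zero (succ (succ (succ (succ (succ (succ (succ (succ (succ (succ (succ (succ (succ (succ (succ zero))))))))))))))) (vnil Nat)))
the term's type:
  Vec Nat (succ (succ (succ zero)))


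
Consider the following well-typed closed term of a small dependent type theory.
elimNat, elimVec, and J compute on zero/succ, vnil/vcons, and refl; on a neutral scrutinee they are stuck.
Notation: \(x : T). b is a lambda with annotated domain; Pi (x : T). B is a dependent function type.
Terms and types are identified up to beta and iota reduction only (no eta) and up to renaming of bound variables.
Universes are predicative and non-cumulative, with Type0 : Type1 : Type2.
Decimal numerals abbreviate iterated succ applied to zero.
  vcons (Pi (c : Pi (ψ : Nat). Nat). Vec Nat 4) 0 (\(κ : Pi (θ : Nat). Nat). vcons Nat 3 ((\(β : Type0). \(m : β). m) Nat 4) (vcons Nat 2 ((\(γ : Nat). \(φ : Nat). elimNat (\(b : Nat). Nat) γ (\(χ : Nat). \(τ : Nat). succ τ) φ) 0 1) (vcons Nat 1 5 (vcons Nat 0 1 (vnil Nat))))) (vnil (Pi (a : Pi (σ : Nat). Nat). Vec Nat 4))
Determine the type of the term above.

type:
  Vec (Pi (c : Pi (ψ : Nat). Nat). Vec Nat 4) 1


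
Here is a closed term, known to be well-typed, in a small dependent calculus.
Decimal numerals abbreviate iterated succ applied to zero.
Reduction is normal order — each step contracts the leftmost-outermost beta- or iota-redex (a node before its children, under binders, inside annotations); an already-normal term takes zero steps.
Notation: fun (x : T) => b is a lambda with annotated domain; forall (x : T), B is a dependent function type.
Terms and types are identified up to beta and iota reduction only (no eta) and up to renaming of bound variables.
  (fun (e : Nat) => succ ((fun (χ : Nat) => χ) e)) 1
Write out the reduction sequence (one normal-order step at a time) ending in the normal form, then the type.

normal-order reduction:
  (fun (e : Nat) => succ ((fun (χ : Nat) => χ) e)) 1
  ~> succ ((fun (e : Nat) => e) 1)
  ~> 2
the term's type:
  Nat


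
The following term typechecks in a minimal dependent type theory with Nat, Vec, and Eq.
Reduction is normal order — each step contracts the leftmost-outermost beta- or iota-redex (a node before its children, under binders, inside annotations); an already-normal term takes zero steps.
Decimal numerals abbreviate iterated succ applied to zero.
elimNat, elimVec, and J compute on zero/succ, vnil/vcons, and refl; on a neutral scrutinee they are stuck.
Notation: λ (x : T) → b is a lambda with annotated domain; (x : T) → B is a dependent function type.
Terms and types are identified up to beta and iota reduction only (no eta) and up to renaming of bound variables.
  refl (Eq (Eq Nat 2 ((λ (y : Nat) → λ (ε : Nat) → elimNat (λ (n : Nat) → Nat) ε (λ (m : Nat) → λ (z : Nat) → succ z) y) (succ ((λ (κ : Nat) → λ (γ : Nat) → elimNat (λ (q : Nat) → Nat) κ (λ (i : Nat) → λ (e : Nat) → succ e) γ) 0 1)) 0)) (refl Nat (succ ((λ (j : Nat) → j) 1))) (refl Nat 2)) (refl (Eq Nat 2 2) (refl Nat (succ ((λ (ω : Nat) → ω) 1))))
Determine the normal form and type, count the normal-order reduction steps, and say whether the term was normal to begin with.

reduced normal form:
  refl (Eq (Eq Nat 2 2) (refl Nat 2) (refl Nat 2)) (refl (Eq Nat 2 2) (refl Nat 2))
type:
  Eq (Eq (Eq Nat 2 2) (refl Nat 2) (refl Nat 2)) (refl (Eq Nat 2 2) (refl Nat 2)) (refl (Eq Nat 2 2) (refl Nat 2))
steps to reach normal form (normal order): 17
already normal: no
first contracted redex: a beta-redex


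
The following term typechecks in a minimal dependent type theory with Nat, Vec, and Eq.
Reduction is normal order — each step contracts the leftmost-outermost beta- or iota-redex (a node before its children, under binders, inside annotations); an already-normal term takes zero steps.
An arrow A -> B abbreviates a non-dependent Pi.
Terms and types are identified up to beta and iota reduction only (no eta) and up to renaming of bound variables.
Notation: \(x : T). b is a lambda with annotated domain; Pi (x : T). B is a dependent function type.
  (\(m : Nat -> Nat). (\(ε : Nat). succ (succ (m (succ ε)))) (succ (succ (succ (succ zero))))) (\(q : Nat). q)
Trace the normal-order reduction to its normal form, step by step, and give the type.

normal-order reduction:
  (\(m : Nat -> Nat). (\(ε : Nat). succ (succ (m (succ ε)))) (succ (succ (succ (succ zero))))) (\(q : Nat). q)
  ~> (\(m : Nat). succ (succ ((\(ε : Nat). ε) (succ m)))) (succ (succ (succ (succ zero))))
  ~> succ (succ ((\(m : Nat). m) (succ (succ (succ (succ (succ zero)))))))
  ~> succ (succ (succ (succ (succ (succ (succ zero))))))
type:
  Nat


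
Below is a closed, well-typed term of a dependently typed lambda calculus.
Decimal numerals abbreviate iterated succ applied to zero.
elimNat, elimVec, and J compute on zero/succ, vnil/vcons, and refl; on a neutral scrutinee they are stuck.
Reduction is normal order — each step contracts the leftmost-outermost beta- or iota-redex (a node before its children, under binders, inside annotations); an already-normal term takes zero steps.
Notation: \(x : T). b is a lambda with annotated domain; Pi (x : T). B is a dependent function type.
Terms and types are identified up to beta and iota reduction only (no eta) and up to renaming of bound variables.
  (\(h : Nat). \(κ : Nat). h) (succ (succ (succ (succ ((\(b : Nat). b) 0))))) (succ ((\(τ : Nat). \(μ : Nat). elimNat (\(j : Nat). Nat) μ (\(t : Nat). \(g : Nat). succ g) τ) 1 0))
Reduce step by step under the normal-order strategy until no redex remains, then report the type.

normal-order reduction sequence:
  (\(h : Nat). \(κ : Nat). h) (succ (succ (succ (succ ((\(b : Nat). b) 0))))) (succ ((\(τ : Nat). \(μ : Nat). elimNat (\(j : Nat). Nat) μ (\(t : Nat). \(g : Nat). succ g) τ) 1 0))
  ~> (\(h : Nat). succ (succ (succ (succ ((\(κ : Nat). κ) 0))))) (succ ((\(b : Nat). \(τ : Nat). elimNat (\(μ : Nat). Nat) τ (\(j : Nat). \(t : Nat). succ t) b) 1 0))
  ~> succ (succ (succ (succ ((\(h : Nat). h) 0))))
  ~> 4
the term's type:
  Nat
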